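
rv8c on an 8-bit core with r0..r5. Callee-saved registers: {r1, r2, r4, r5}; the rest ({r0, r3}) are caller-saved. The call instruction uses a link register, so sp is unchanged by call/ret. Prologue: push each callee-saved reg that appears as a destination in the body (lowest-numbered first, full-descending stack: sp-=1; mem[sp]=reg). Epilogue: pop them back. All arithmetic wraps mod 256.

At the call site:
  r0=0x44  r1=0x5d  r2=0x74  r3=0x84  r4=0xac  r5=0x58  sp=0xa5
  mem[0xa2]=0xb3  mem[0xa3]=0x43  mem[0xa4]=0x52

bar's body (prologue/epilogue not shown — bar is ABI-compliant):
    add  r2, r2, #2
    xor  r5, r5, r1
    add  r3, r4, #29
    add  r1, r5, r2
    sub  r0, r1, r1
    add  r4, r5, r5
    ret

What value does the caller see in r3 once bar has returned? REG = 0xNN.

prologue: push r1 -> mem[0xa4]=0x5d, sp=0xa4
prologue: push r2 -> mem[0xa3]=0x74, sp=0xa3
prologue: push r4 -> mem[0xa2]=0xac, sp=0xa2
prologue: push r5 -> mem[0xa1]=0x58, sp=0xa1
body[0] add  r2, r2, #2 -> r2=0x76
body[1] xor  r5, r5, r1 -> r5=0x05
body[2] add  r3, r4, #29 -> r3=0xc9
body[3] add  r1, r5, r2 -> r1=0x7b
body[4] sub  r0, r1, r1 -> r0=0x00
body[5] add  r4, r5, r5 -> r4=0x0a
epilogue: pop r5=0x58, sp=0xa2
epilogue: pop r4=0xac, sp=0xa3
epilogue: pop r2=0x74, sp=0xa4
epilogue: pop r1=0x5d, sp=0xa5
r3 is caller-saved -> body value

REG = 0xc9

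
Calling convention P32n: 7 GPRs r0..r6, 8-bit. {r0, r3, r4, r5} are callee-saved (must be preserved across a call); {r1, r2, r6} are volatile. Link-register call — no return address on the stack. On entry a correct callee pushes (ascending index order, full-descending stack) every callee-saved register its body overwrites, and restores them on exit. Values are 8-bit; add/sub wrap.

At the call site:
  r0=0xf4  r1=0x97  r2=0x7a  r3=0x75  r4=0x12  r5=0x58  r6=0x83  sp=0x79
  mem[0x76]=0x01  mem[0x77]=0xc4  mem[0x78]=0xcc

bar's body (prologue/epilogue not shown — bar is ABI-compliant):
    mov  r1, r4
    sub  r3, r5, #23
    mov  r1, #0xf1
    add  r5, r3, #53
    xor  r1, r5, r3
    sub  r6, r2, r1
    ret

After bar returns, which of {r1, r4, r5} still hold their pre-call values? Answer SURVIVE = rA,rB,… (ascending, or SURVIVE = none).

SURVIVE = r4,r5

prologue: push r3 -> mem[0x78]=0x75, sp=0x78
prologue: push r5 -> mem[0x77]=0x58, sp=0x77
body[0] mov  r1, r4 -> r1=0x12
body[1] sub  r3, r5, #23 -> r3=0x41
body[2] mov  r1, #0xf1 -> r1=0xf1
body[3] add  r5, r3, #53 -> r5=0x76
body[4] xor  r1, r5, r3 -> r1=0x37
body[5] sub  r6, r2, r1 -> r6=0x43
epilogue: pop r5=0x58, sp=0x78
epilogue: pop r3=0x75, sp=0x79
r1: caller-saved, written=True
r4: callee-saved, written=False
r5: callee-saved, written=True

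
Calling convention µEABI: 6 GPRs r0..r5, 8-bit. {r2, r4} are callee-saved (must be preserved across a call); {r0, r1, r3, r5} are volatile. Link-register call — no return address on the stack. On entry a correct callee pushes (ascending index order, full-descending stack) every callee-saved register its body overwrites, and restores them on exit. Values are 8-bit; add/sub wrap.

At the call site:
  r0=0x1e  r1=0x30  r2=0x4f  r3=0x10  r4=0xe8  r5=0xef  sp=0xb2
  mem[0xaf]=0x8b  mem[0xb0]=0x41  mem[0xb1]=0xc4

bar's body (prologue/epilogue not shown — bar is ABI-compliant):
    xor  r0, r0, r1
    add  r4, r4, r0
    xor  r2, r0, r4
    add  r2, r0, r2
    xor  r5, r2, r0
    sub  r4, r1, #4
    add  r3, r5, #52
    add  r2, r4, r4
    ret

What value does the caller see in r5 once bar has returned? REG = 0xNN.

prologue: push r2 -> mem[0xb1]=0x4f, sp=0xb1
prologue: push r4 -> mem[0xb0]=0xe8, sp=0xb0
body[0] xor  r0, r0, r1 -> r0=0x2e
body[1] add  r4, r4, r0 -> r4=0x16
body[2] xor  r2, r0, r4 -> r2=0x38
body[3] add  r2, r0, r2 -> r2=0x66
body[4] xor  r5, r2, r0 -> r5=0x48
body[5] sub  r4, r1, #4 -> r4=0x2c
body[6] add  r3, r5, #52 -> r3=0x7c
body[7] add  r2, r4, r4 -> r2=0x58
epilogue: pop r4=0xe8, sp=0xb1
epilogue: pop r2=0x4f, sp=0xb2
r5 is caller-saved -> body value

REG = 0x48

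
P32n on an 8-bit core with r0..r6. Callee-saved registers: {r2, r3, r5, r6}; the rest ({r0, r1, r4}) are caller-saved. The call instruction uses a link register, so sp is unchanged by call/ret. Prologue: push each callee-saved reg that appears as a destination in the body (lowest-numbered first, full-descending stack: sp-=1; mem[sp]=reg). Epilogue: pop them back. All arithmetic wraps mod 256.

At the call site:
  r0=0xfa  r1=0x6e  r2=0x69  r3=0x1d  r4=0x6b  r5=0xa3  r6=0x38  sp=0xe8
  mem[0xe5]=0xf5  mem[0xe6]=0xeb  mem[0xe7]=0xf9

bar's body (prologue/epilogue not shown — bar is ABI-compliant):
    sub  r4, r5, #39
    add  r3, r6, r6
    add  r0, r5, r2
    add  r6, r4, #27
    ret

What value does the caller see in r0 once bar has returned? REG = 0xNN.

REG = 0x0c

prologue: push r3 -> mem[0xe7]=0x1d, sp=0xe7
prologue: push r6 -> mem[0xe6]=0x38, sp=0xe6
body[0] sub  r4, r5, #39 -> r4=0x7c
body[1] add  r3, r6, r6 -> r3=0x70
body[2] add  r0, r5, r2 -> r0=0x0c
body[3] add  r6, r4, #27 -> r6=0x97
epilogue: pop r6=0x38, sp=0xe7
epilogue: pop r3=0x1d, sp=0xe8
r0 is caller-saved -> body value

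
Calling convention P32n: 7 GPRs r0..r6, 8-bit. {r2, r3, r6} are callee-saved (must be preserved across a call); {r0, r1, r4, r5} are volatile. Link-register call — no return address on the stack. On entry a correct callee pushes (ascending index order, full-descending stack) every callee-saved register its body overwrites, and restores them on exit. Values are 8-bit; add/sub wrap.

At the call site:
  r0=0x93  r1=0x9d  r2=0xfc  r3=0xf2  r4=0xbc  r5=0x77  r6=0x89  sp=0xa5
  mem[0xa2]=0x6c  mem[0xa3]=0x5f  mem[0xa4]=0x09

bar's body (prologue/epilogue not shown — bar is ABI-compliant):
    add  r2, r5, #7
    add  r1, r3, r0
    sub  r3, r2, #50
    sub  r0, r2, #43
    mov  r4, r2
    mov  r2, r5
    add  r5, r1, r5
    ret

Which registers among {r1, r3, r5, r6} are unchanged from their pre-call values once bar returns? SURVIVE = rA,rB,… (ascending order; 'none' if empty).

prologue: push r2 → mem[0xa4]=0xfc, sp=0xa4
prologue: push r3 → mem[0xa3]=0xf2, sp=0xa3
body[0] add  r2, r5, #7 → r2=0x7e
body[1] add  r1, r3, r0 → r1=0x85
body[2] sub  r3, r2, #50 → r3=0x4c
body[3] sub  r0, r2, #43 → r0=0x53
body[4] mov  r4, r2 → r4=0x7e
body[5] mov  r2, r5 → r2=0x77
body[6] add  r5, r1, r5 → r5=0xfc
epilogue: pop r3=0xf2, sp=0xa4
epilogue: pop r2=0xfc, sp=0xa5
r1: caller-saved, written=True
r3: callee-saved, written=True
r5: caller-saved, written=True
r6: callee-saved, written=False

SURVIVE = r3,r6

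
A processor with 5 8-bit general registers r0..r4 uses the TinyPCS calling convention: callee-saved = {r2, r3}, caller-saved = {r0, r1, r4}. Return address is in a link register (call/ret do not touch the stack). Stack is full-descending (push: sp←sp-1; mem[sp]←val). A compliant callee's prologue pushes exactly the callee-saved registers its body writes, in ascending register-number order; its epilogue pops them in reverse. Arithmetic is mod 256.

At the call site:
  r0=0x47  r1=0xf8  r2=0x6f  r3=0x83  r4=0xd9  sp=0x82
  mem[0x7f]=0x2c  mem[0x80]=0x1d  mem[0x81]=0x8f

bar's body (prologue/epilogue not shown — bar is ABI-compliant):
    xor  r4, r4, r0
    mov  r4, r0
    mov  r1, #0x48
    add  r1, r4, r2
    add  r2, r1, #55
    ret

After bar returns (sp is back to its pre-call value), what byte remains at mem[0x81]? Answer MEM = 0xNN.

prologue: push r2 → mem[0x81]=0x6f, sp=0x81
body[0] xor  r4, r4, r0 → r4=0x9e
body[1] mov  r4, r0 → r4=0x47
body[2] mov  r1, #0x48 → r1=0x48
body[3] add  r1, r4, r2 → r1=0xb6
body[4] add  r2, r1, #55 → r2=0xed
epilogue: pop r2=0x6f, sp=0x82
prologue pushed ['r2'] at ['0x81']

MEM = 0x6f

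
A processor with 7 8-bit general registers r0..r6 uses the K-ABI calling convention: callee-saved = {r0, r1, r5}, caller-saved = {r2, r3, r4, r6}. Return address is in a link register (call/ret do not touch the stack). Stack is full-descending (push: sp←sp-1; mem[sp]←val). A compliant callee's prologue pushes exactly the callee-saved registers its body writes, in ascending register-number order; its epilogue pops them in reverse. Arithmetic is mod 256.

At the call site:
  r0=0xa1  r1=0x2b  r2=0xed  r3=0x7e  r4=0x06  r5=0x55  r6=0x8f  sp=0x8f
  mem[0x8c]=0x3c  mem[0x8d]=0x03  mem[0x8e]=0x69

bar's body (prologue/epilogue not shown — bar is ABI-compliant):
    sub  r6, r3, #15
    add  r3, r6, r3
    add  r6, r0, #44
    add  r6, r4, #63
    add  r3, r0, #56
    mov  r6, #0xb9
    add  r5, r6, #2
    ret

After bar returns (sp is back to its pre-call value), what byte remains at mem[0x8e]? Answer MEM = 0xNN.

MEM = 0x55

prologue: push r5 → mem[0x8e]=0x55, sp=0x8e
body[0] sub  r6, r3, #15 → r6=0x6f
body[1] add  r3, r6, r3 → r3=0xed
body[2] add  r6, r0, #44 → r6=0xcd
body[3] add  r6, r4, #63 → r6=0x45
body[4] add  r3, r0, #56 → r3=0xd9
body[5] mov  r6, #0xb9 → r6=0xb9
body[6] add  r5, r6, #2 → r5=0xbb
epilogue: pop r5=0x55, sp=0x8f
prologue pushed ['r5'] at ['0x8e']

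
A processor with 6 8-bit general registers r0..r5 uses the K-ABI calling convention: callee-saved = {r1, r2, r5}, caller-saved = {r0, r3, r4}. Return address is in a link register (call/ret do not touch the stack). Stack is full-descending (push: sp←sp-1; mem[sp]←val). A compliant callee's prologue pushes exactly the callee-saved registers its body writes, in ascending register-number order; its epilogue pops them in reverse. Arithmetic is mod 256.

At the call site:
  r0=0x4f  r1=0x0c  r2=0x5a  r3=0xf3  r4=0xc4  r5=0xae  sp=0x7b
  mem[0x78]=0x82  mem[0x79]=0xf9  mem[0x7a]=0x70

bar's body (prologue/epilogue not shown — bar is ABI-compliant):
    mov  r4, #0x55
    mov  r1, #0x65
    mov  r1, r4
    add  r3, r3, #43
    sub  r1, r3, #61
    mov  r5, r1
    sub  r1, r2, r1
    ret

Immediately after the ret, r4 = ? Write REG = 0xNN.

prologue: push r1 -> mem[0x7a]=0x0c, sp=0x7a
prologue: push r5 -> mem[0x79]=0xae, sp=0x79
body[0] mov  r4, #0x55 -> r4=0x55
body[1] mov  r1, #0x65 -> r1=0x65
body[2] mov  r1, r4 -> r1=0x55
body[3] add  r3, r3, #43 -> r3=0x1e
body[4] sub  r1, r3, #61 -> r1=0xe1
body[5] mov  r5, r1 -> r5=0xe1
body[6] sub  r1, r2, r1 -> r1=0x79
epilogue: pop r5=0xae, sp=0x7a
epilogue: pop r1=0x0c, sp=0x7b
r4 is caller-saved -> body value

REG = 0x55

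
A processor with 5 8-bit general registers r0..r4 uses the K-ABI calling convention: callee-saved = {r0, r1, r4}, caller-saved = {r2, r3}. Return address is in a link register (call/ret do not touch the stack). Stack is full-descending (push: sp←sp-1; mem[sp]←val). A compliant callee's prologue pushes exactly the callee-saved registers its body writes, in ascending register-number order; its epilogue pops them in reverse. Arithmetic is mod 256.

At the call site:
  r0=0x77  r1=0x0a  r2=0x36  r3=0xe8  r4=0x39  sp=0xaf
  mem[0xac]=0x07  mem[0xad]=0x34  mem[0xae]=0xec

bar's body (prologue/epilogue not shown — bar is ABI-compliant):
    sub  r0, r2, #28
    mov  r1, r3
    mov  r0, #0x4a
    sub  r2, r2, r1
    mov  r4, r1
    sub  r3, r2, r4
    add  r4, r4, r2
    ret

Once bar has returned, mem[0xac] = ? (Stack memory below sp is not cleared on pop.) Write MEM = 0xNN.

MEM = 0x39

prologue: push r0 → mem[0xae]=0x77, sp=0xae
prologue: push r1 → mem[0xad]=0x0a, sp=0xad
prologue: push r4 → mem[0xac]=0x39, sp=0xac
body[0] sub  r0, r2, #28 → r0=0x1a
body[1] mov  r1, r3 → r1=0xe8
body[2] mov  r0, #0x4a → r0=0x4a
body[3] sub  r2, r2, r1 → r2=0x4e
body[4] mov  r4, r1 → r4=0xe8
body[5] sub  r3, r2, r4 → r3=0x66
body[6] add  r4, r4, r2 → r4=0x36
epilogue: pop r4=0x39, sp=0xad
epilogue: pop r1=0x0a, sp=0xae
epilogue: pop r0=0x77, sp=0xaf
prologue pushed ['r0', 'r1', 'r4'] at ['0xae', '0xad', '0xac']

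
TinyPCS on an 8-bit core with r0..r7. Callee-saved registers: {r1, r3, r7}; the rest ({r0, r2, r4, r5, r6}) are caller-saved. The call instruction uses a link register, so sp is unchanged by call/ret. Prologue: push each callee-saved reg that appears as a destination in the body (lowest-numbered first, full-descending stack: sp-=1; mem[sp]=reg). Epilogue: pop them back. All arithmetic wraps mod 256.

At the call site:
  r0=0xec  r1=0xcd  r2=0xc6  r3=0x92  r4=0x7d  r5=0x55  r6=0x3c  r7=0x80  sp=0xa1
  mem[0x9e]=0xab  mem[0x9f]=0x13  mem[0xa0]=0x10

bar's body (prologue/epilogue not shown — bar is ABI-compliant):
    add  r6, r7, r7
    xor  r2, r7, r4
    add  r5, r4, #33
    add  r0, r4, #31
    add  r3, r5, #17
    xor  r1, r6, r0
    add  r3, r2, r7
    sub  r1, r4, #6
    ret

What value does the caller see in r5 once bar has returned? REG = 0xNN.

prologue: push r1 → mem[0xa0]=0xcd, sp=0xa0
prologue: push r3 → mem[0x9f]=0x92, sp=0x9f
body[0] add  r6, r7, r7 → r6=0x00
body[1] xor  r2, r7, r4 → r2=0xfd
body[2] add  r5, r4, #33 → r5=0x9e
body[3] add  r0, r4, #31 → r0=0x9c
body[4] add  r3, r5, #17 → r3=0xaf
body[5] xor  r1, r6, r0 → r1=0x9c
body[6] add  r3, r2, r7 → r3=0x7d
body[7] sub  r1, r4, #6 → r1=0x77
epilogue: pop r3=0x92, sp=0xa0
epilogue: pop r1=0xcd, sp=0xa1
r5 is caller-saved → body value

REG = 0x9e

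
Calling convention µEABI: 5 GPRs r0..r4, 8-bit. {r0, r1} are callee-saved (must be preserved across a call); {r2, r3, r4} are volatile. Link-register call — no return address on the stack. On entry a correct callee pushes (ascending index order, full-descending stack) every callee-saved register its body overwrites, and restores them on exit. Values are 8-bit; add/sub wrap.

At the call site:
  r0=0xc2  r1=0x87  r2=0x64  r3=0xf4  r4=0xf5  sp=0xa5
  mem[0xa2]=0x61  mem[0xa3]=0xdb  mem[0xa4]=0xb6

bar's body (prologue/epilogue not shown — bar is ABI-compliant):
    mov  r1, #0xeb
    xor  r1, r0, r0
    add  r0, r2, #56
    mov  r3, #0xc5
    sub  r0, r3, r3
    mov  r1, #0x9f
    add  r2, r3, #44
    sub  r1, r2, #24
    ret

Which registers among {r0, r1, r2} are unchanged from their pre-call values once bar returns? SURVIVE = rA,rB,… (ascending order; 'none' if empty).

SURVIVE = r0,r1

prologue: push r0 -> mem[0xa4]=0xc2, sp=0xa4
prologue: push r1 -> mem[0xa3]=0x87, sp=0xa3
body[0] mov  r1, #0xeb -> r1=0xeb
body[1] xor  r1, r0, r0 -> r1=0x00
body[2] add  r0, r2, #56 -> r0=0x9c
body[3] mov  r3, #0xc5 -> r3=0xc5
body[4] sub  r0, r3, r3 -> r0=0x00
body[5] mov  r1, #0x9f -> r1=0x9f
body[6] add  r2, r3, #44 -> r2=0xf1
body[7] sub  r1, r2, #24 -> r1=0xd9
epilogue: pop r1=0x87, sp=0xa4
epilogue: pop r0=0xc2, sp=0xa5
r0: callee-saved, written=True
r1: callee-saved, written=True
r2: caller-saved, written=True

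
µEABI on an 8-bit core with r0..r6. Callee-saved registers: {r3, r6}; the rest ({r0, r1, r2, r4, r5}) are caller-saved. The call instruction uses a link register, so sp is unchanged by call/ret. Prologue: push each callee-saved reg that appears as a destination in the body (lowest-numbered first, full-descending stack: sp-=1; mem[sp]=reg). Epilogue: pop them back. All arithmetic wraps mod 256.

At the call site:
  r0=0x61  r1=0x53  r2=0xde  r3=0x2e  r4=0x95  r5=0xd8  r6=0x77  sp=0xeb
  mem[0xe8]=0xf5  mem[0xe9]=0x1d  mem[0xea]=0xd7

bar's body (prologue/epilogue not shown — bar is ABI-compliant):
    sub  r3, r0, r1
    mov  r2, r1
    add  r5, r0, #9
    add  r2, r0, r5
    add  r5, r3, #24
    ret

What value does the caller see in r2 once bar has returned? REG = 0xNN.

REG = 0xcb

prologue: push r3 → mem[0xea]=0x2e, sp=0xea
body[0] sub  r3, r0, r1 → r3=0x0e
body[1] mov  r2, r1 → r2=0x53
body[2] add  r5, r0, #9 → r5=0x6a
body[3] add  r2, r0, r5 → r2=0xcb
body[4] add  r5, r3, #24 → r5=0x26
epilogue: pop r3=0x2e, sp=0xeb
r2 is caller-saved → body value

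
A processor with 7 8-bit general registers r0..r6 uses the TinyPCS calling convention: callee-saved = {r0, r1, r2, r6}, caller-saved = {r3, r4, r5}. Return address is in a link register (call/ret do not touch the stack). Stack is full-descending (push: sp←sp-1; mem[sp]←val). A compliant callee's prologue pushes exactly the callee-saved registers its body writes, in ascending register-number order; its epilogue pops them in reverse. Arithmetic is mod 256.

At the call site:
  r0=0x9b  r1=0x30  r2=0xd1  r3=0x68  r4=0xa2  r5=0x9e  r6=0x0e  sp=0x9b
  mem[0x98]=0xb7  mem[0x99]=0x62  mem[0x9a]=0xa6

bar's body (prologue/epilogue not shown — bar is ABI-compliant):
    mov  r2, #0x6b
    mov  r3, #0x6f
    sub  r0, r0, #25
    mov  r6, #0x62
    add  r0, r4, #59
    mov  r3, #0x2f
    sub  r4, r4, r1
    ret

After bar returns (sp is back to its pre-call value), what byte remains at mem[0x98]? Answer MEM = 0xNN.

MEM = 0x0e

prologue: push r0 → mem[0x9a]=0x9b, sp=0x9a
prologue: push r2 → mem[0x99]=0xd1, sp=0x99
prologue: push r6 → mem[0x98]=0x0e, sp=0x98
body[0] mov  r2, #0x6b → r2=0x6b
body[1] mov  r3, #0x6f → r3=0x6f
body[2] sub  r0, r0, #25 → r0=0x82
body[3] mov  r6, #0x62 → r6=0x62
body[4] add  r0, r4, #59 → r0=0xdd
body[5] mov  r3, #0x2f → r3=0x2f
body[6] sub  r4, r4, r1 → r4=0x72
epilogue: pop r6=0x0e, sp=0x99
epilogue: pop r2=0xd1, sp=0x9a
epilogue: pop r0=0x9b, sp=0x9b
prologue pushed ['r0', 'r2', 'r6'] at ['0x9a', '0x99', '0x98']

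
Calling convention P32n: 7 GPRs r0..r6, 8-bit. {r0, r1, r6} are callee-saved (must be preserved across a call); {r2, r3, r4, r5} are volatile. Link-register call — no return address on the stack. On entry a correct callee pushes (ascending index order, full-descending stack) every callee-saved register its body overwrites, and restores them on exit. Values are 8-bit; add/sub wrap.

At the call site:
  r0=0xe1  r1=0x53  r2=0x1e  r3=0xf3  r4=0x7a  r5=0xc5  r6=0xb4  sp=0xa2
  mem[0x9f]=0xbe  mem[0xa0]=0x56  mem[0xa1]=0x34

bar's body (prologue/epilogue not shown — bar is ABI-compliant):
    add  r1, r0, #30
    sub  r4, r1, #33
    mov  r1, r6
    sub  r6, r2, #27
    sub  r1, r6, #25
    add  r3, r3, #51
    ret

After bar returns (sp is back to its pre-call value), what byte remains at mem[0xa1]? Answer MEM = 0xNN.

MEM = 0x53

prologue: push r1 -> mem[0xa1]=0x53, sp=0xa1
prologue: push r6 -> mem[0xa0]=0xb4, sp=0xa0
body[0] add  r1, r0, #30 -> r1=0xff
body[1] sub  r4, r1, #33 -> r4=0xde
body[2] mov  r1, r6 -> r1=0xb4
body[3] sub  r6, r2, #27 -> r6=0x03
body[4] sub  r1, r6, #25 -> r1=0xea
body[5] add  r3, r3, #51 -> r3=0x26
epilogue: pop r6=0xb4, sp=0xa1
epilogue: pop r1=0x53, sp=0xa2
prologue pushed ['r1', 'r6'] at ['0xa1', '0xa0']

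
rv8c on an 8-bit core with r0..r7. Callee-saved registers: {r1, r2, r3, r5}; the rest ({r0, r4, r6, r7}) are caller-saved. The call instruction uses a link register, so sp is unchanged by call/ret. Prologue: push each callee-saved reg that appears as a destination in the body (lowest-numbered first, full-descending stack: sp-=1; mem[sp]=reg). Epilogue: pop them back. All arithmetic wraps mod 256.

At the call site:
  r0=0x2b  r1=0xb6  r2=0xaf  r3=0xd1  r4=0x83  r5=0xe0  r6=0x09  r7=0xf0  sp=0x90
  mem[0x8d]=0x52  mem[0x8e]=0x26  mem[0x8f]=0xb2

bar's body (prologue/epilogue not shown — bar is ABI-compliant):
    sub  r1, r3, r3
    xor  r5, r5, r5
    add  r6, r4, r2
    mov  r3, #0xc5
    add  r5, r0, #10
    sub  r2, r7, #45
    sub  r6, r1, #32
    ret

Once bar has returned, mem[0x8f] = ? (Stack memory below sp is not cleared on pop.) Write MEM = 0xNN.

MEM = 0xb6

prologue: push r1 -> mem[0x8f]=0xb6, sp=0x8f
prologue: push r2 -> mem[0x8e]=0xaf, sp=0x8e
prologue: push r3 -> mem[0x8d]=0xd1, sp=0x8d
prologue: push r5 -> mem[0x8c]=0xe0, sp=0x8c
body[0] sub  r1, r3, r3 -> r1=0x00
body[1] xor  r5, r5, r5 -> r5=0x00
body[2] add  r6, r4, r2 -> r6=0x32
body[3] mov  r3, #0xc5 -> r3=0xc5
body[4] add  r5, r0, #10 -> r5=0x35
body[5] sub  r2, r7, #45 -> r2=0xc3
body[6] sub  r6, r1, #32 -> r6=0xe0
epilogue: pop r5=0xe0, sp=0x8d
epilogue: pop r3=0xd1, sp=0x8e
epilogue: pop r2=0xaf, sp=0x8f
epilogue: pop r1=0xb6, sp=0x90
prologue pushed ['r1', 'r2', 'r3', 'r5'] at ['0x8f', '0x8e', '0x8d', '0x8c']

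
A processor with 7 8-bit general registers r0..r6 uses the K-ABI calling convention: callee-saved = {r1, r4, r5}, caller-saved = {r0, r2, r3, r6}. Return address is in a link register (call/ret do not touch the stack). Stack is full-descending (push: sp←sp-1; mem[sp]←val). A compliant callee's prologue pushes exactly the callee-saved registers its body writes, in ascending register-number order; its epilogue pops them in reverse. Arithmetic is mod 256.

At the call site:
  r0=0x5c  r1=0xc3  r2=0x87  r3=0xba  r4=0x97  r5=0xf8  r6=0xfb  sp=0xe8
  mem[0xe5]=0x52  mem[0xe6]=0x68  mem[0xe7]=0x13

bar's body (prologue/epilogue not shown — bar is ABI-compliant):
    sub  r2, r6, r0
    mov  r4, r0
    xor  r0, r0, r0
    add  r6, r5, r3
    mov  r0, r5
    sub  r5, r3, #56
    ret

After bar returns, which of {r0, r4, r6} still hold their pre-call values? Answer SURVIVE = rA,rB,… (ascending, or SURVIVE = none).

prologue: push r4 -> mem[0xe7]=0x97, sp=0xe7
prologue: push r5 -> mem[0xe6]=0xf8, sp=0xe6
body[0] sub  r2, r6, r0 -> r2=0x9f
body[1] mov  r4, r0 -> r4=0x5c
body[2] xor  r0, r0, r0 -> r0=0x00
body[3] add  r6, r5, r3 -> r6=0xb2
body[4] mov  r0, r5 -> r0=0xf8
body[5] sub  r5, r3, #56 -> r5=0x82
epilogue: pop r5=0xf8, sp=0xe7
epilogue: pop r4=0x97, sp=0xe8
r0: caller-saved, written=True
r4: callee-saved, written=True
r6: caller-saved, written=True

SURVIVE = r4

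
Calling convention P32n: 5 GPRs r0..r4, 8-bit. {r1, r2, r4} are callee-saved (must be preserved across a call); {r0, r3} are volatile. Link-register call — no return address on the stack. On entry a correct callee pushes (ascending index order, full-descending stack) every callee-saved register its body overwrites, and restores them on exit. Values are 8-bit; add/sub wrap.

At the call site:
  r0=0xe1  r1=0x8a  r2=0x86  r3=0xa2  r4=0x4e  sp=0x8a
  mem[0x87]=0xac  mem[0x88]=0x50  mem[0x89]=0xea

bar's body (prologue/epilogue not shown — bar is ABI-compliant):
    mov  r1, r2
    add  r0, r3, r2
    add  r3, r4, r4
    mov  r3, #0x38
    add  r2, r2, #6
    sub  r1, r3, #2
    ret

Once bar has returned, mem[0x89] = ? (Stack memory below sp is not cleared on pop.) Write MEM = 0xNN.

prologue: push r1 → mem[0x89]=0x8a, sp=0x89
prologue: push r2 → mem[0x88]=0x86, sp=0x88
body[0] mov  r1, r2 → r1=0x86
body[1] add  r0, r3, r2 → r0=0x28
body[2] add  r3, r4, r4 → r3=0x9c
body[3] mov  r3, #0x38 → r3=0x38
body[4] add  r2, r2, #6 → r2=0x8c
body[5] sub  r1, r3, #2 → r1=0x36
epilogue: pop r2=0x86, sp=0x89
epilogue: pop r1=0x8a, sp=0x8a
prologue pushed ['r1', 'r2'] at ['0x89', '0x88']

MEM = 0x8a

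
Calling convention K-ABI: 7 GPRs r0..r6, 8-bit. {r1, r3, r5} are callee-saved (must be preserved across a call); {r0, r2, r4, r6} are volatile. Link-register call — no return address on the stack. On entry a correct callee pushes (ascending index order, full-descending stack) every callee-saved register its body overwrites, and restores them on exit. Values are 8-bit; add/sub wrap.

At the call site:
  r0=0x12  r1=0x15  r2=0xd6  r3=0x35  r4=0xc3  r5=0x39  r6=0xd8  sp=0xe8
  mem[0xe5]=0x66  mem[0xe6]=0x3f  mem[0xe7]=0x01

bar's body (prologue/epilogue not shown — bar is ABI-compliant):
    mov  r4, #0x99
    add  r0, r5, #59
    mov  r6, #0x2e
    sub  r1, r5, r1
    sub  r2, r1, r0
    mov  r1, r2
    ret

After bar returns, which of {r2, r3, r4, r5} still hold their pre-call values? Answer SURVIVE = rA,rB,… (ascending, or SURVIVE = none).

prologue: push r1 → mem[0xe7]=0x15, sp=0xe7
body[0] mov  r4, #0x99 → r4=0x99
body[1] add  r0, r5, #59 → r0=0x74
body[2] mov  r6, #0x2e → r6=0x2e
body[3] sub  r1, r5, r1 → r1=0x24
body[4] sub  r2, r1, r0 → r2=0xb0
body[5] mov  r1, r2 → r1=0xb0
epilogue: pop r1=0x15, sp=0xe8
r2: caller-saved, written=True
r3: callee-saved, written=False
r4: caller-saved, written=True
r5: callee-saved, written=False

SURVIVE = r3,r5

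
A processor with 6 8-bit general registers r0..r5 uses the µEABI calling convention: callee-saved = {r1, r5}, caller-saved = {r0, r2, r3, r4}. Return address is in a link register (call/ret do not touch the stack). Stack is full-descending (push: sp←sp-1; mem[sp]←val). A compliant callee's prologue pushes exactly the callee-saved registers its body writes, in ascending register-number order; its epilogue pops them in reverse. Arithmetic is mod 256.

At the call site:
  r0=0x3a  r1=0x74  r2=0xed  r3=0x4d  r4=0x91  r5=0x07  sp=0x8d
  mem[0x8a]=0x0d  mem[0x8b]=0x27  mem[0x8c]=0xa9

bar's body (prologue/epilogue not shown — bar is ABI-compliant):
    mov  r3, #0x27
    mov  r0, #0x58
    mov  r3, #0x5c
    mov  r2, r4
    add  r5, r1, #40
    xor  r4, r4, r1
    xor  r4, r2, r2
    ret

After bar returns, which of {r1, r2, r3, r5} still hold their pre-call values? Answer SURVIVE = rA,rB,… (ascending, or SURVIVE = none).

prologue: push r5 → mem[0x8c]=0x07, sp=0x8c
body[0] mov  r3, #0x27 → r3=0x27
body[1] mov  r0, #0x58 → r0=0x58
body[2] mov  r3, #0x5c → r3=0x5c
body[3] mov  r2, r4 → r2=0x91
body[4] add  r5, r1, #40 → r5=0x9c
body[5] xor  r4, r4, r1 → r4=0xe5
body[6] xor  r4, r2, r2 → r4=0x00
epilogue: pop r5=0x07, sp=0x8d
r1: callee-saved, written=False
r2: caller-saved, written=True
r3: caller-saved, written=True
r5: callee-saved, written=True

SURVIVE = r1,r5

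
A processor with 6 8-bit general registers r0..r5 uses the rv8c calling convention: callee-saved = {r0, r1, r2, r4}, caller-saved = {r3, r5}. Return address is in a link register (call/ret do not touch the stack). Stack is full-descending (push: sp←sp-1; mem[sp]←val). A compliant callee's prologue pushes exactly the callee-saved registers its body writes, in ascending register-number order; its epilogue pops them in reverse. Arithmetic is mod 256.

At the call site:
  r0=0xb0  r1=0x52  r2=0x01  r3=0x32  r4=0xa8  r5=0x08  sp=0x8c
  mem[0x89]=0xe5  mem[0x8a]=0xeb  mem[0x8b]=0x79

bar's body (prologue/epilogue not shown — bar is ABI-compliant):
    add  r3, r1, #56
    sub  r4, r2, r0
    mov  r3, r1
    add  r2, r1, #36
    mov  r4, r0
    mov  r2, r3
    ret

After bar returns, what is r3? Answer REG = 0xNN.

REG = 0x52

prologue: push r2 → mem[0x8b]=0x01, sp=0x8b
prologue: push r4 → mem[0x8a]=0xa8, sp=0x8a
body[0] add  r3, r1, #56 → r3=0x8a
body[1] sub  r4, r2, r0 → r4=0x51
body[2] mov  r3, r1 → r3=0x52
body[3] add  r2, r1, #36 → r2=0x76
body[4] mov  r4, r0 → r4=0xb0
body[5] mov  r2, r3 → r2=0x52
epilogue: pop r4=0xa8, sp=0x8b
epilogue: pop r2=0x01, sp=0x8c
r3 is caller-saved → body value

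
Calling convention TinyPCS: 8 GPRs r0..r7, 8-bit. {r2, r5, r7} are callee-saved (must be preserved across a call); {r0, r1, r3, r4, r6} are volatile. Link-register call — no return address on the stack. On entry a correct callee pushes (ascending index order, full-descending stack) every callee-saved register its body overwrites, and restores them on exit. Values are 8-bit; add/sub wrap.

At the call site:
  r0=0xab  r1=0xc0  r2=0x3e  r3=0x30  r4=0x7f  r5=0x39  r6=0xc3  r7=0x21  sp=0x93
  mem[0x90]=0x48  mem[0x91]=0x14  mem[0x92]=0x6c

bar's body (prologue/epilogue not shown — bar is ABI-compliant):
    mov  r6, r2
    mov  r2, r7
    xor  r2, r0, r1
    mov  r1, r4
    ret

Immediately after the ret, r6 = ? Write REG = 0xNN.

REG = 0x3e

prologue: push r2 -> mem[0x92]=0x3e, sp=0x92
body[0] mov  r6, r2 -> r6=0x3e
body[1] mov  r2, r7 -> r2=0x21
body[2] xor  r2, r0, r1 -> r2=0x6b
body[3] mov  r1, r4 -> r1=0x7f
epilogue: pop r2=0x3e, sp=0x93
r6 is caller-saved -> body value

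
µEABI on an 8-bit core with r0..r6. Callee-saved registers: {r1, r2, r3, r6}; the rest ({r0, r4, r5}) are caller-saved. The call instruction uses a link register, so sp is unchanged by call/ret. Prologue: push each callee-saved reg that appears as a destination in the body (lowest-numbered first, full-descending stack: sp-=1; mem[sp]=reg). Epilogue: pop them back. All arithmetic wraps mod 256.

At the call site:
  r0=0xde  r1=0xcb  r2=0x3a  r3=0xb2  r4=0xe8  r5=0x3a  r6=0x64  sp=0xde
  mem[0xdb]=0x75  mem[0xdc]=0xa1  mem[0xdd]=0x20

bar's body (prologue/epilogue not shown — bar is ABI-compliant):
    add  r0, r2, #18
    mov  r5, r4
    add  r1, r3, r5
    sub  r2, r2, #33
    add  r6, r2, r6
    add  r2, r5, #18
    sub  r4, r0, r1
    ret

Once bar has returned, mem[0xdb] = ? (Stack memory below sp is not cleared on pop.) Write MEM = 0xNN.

MEM = 0x64

prologue: push r1 -> mem[0xdd]=0xcb, sp=0xdd
prologue: push r2 -> mem[0xdc]=0x3a, sp=0xdc
prologue: push r6 -> mem[0xdb]=0x64, sp=0xdb
body[0] add  r0, r2, #18 -> r0=0x4c
body[1] mov  r5, r4 -> r5=0xe8
body[2] add  r1, r3, r5 -> r1=0x9a
body[3] sub  r2, r2, #33 -> r2=0x19
body[4] add  r6, r2, r6 -> r6=0x7d
body[5] add  r2, r5, #18 -> r2=0xfa
body[6] sub  r4, r0, r1 -> r4=0xb2
epilogue: pop r6=0x64, sp=0xdc
epilogue: pop r2=0x3a, sp=0xdd
epilogue: pop r1=0xcb, sp=0xde
prologue pushed ['r1', 'r2', 'r6'] at ['0xdd', '0xdc', '0xdb']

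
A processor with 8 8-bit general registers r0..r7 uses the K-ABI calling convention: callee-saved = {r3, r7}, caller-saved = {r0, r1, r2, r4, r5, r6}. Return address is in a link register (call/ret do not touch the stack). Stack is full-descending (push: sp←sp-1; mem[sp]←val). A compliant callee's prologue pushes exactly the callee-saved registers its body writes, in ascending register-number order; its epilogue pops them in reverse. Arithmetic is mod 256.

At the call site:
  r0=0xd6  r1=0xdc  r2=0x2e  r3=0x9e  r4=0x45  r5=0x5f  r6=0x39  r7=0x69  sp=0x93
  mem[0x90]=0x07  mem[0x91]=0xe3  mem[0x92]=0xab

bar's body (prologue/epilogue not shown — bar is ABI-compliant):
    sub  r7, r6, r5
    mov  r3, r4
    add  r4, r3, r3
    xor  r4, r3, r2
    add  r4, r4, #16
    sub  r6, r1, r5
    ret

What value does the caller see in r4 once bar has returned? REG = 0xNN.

REG = 0x7b

prologue: push r3 -> mem[0x92]=0x9e, sp=0x92
prologue: push r7 -> mem[0x91]=0x69, sp=0x91
body[0] sub  r7, r6, r5 -> r7=0xda
body[1] mov  r3, r4 -> r3=0x45
body[2] add  r4, r3, r3 -> r4=0x8a
body[3] xor  r4, r3, r2 -> r4=0x6b
body[4] add  r4, r4, #16 -> r4=0x7b
body[5] sub  r6, r1, r5 -> r6=0x7d
epilogue: pop r7=0x69, sp=0x92
epilogue: pop r3=0x9e, sp=0x93
r4 is caller-saved -> body value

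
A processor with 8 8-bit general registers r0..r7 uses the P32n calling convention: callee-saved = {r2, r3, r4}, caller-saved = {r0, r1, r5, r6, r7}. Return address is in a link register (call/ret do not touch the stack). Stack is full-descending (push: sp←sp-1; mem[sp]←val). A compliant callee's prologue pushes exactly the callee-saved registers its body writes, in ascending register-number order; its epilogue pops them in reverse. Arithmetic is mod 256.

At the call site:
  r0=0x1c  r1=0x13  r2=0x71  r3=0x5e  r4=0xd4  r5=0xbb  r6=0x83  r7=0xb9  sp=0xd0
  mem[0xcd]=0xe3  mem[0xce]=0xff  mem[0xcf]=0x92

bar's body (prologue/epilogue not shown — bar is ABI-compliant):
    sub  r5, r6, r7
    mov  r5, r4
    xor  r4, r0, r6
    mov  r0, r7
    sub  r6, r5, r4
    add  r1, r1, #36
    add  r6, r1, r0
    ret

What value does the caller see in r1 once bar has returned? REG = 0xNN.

REG = 0x37

prologue: push r4 -> mem[0xcf]=0xd4, sp=0xcf
body[0] sub  r5, r6, r7 -> r5=0xca
body[1] mov  r5, r4 -> r5=0xd4
body[2] xor  r4, r0, r6 -> r4=0x9f
body[3] mov  r0, r7 -> r0=0xb9
body[4] sub  r6, r5, r4 -> r6=0x35
body[5] add  r1, r1, #36 -> r1=0x37
body[6] add  r6, r1, r0 -> r6=0xf0
epilogue: pop r4=0xd4, sp=0xd0
r1 is caller-saved -> body value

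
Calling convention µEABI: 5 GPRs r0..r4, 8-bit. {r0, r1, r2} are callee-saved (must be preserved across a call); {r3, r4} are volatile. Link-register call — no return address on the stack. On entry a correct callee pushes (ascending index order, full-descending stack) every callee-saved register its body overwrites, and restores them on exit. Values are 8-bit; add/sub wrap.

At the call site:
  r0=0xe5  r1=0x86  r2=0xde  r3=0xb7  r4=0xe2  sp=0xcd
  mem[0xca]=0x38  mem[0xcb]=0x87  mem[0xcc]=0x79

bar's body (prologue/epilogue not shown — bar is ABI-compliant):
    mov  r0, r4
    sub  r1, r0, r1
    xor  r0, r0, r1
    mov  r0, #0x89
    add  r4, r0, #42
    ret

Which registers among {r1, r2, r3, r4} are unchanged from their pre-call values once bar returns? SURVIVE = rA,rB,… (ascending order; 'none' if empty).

SURVIVE = r1,r2,r3

prologue: push r0 → mem[0xcc]=0xe5, sp=0xcc
prologue: push r1 → mem[0xcb]=0x86, sp=0xcb
body[0] mov  r0, r4 → r0=0xe2
body[1] sub  r1, r0, r1 → r1=0x5c
body[2] xor  r0, r0, r1 → r0=0xbe
body[3] mov  r0, #0x89 → r0=0x89
body[4] add  r4, r0, #42 → r4=0xb3
epilogue: pop r1=0x86, sp=0xcc
epilogue: pop r0=0xe5, sp=0xcd
r1: callee-saved, written=True
r2: callee-saved, written=False
r3: caller-saved, written=False
r4: caller-saved, written=True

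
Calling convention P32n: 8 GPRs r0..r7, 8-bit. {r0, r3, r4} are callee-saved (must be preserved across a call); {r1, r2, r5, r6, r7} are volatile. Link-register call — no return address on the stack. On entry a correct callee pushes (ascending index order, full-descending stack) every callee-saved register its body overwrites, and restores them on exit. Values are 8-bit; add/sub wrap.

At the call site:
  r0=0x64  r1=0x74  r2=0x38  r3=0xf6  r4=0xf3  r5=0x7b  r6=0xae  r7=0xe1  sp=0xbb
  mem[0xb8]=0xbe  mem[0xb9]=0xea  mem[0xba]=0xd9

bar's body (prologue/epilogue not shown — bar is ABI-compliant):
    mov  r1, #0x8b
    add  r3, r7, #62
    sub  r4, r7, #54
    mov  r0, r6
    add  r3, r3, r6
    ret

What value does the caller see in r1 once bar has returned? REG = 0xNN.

prologue: push r0 -> mem[0xba]=0x64, sp=0xba
prologue: push r3 -> mem[0xb9]=0xf6, sp=0xb9
prologue: push r4 -> mem[0xb8]=0xf3, sp=0xb8
body[0] mov  r1, #0x8b -> r1=0x8b
body[1] add  r3, r7, #62 -> r3=0x1f
body[2] sub  r4, r7, #54 -> r4=0xab
body[3] mov  r0, r6 -> r0=0xae
body[4] add  r3, r3, r6 -> r3=0xcd
epilogue: pop r4=0xf3, sp=0xb9
epilogue: pop r3=0xf6, sp=0xba
epilogue: pop r0=0x64, sp=0xbb
r1 is caller-saved -> body value

REG = 0x8b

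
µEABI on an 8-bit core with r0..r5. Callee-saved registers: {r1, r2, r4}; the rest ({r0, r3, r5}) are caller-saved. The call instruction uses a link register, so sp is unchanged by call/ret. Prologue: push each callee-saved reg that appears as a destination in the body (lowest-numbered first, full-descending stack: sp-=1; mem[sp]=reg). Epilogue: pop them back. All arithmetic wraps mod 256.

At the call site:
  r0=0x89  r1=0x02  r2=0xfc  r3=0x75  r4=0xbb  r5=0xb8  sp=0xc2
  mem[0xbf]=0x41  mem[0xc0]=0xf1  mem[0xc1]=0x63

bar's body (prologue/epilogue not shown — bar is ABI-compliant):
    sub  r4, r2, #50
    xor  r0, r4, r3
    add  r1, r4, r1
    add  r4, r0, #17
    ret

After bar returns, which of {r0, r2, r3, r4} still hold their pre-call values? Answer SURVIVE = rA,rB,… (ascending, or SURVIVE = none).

prologue: push r1 → mem[0xc1]=0x02, sp=0xc1
prologue: push r4 → mem[0xc0]=0xbb, sp=0xc0
body[0] sub  r4, r2, #50 → r4=0xca
body[1] xor  r0, r4, r3 → r0=0xbf
body[2] add  r1, r4, r1 → r1=0xcc
body[3] add  r4, r0, #17 → r4=0xd0
epilogue: pop r4=0xbb, sp=0xc1
epilogue: pop r1=0x02, sp=0xc2
r0: caller-saved, written=True
r2: callee-saved, written=False
r3: caller-saved, written=False
r4: callee-saved, written=True

SURVIVE = r2,r3,r4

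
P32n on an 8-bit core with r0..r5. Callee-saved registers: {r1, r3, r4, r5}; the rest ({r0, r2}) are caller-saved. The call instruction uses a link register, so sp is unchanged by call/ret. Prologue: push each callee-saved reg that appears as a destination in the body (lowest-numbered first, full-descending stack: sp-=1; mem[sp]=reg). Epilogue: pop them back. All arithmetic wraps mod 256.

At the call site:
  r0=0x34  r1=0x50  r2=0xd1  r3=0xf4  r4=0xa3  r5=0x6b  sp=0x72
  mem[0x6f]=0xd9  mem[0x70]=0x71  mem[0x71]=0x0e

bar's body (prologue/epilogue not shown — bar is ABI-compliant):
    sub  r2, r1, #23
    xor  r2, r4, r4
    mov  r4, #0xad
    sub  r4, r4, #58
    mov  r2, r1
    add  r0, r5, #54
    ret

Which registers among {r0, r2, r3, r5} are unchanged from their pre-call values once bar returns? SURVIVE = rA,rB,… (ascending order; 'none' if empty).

SURVIVE = r3,r5

prologue: push r4 → mem[0x71]=0xa3, sp=0x71
body[0] sub  r2, r1, #23 → r2=0x39
body[1] xor  r2, r4, r4 → r2=0x00
body[2] mov  r4, #0xad → r4=0xad
body[3] sub  r4, r4, #58 → r4=0x73
body[4] mov  r2, r1 → r2=0x50
body[5] add  r0, r5, #54 → r0=0xa1
epilogue: pop r4=0xa3, sp=0x72
r0: caller-saved, written=True
r2: caller-saved, written=True
r3: callee-saved, written=False
r5: callee-saved, written=False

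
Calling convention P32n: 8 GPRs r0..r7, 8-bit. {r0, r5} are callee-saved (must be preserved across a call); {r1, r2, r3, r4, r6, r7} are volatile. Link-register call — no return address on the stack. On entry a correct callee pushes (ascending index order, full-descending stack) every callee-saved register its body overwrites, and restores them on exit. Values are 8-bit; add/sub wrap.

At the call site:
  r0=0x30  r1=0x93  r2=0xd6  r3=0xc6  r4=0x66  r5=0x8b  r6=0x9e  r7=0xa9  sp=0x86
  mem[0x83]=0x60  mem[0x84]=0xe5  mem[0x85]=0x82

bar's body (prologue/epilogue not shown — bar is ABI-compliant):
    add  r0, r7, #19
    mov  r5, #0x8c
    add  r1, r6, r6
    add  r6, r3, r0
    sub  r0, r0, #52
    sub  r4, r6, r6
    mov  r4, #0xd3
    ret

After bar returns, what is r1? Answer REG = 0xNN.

prologue: push r0 -> mem[0x85]=0x30, sp=0x85
prologue: push r5 -> mem[0x84]=0x8b, sp=0x84
body[0] add  r0, r7, #19 -> r0=0xbc
body[1] mov  r5, #0x8c -> r5=0x8c
body[2] add  r1, r6, r6 -> r1=0x3c
body[3] add  r6, r3, r0 -> r6=0x82
body[4] sub  r0, r0, #52 -> r0=0x88
body[5] sub  r4, r6, r6 -> r4=0x00
body[6] mov  r4, #0xd3 -> r4=0xd3
epilogue: pop r5=0x8b, sp=0x85
epilogue: pop r0=0x30, sp=0x86
r1 is caller-saved -> body value

REG = 0x3c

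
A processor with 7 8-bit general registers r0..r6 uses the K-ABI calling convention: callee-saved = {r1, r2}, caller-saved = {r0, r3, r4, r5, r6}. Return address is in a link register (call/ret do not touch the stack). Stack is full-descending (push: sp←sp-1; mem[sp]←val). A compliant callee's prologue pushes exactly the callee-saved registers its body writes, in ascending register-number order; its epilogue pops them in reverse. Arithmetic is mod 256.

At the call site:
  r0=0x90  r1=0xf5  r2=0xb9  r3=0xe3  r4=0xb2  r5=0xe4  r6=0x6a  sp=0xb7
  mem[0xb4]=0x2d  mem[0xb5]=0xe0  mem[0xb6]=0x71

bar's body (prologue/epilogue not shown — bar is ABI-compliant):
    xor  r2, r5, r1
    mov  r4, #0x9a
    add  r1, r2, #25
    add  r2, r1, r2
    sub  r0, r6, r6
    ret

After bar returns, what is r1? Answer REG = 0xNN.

REG = 0xf5

prologue: push r1 → mem[0xb6]=0xf5, sp=0xb6
prologue: push r2 → mem[0xb5]=0xb9, sp=0xb5
body[0] xor  r2, r5, r1 → r2=0x11
body[1] mov  r4, #0x9a → r4=0x9a
body[2] add  r1, r2, #25 → r1=0x2a
body[3] add  r2, r1, r2 → r2=0x3b
body[4] sub  r0, r6, r6 → r0=0x00
epilogue: pop r2=0xb9, sp=0xb6
epilogue: pop r1=0xf5, sp=0xb7
r1 is callee-saved → restored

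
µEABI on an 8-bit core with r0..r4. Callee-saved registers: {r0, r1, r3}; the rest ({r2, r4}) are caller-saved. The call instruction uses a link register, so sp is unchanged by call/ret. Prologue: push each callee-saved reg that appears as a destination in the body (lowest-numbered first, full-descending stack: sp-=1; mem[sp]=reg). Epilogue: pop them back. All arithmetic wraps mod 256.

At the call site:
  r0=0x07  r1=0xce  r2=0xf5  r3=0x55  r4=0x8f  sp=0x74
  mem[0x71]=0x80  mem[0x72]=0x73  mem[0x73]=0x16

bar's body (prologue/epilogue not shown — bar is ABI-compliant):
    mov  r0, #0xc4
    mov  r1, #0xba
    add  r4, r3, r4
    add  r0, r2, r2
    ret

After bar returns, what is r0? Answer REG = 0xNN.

prologue: push r0 → mem[0x73]=0x07, sp=0x73
prologue: push r1 → mem[0x72]=0xce, sp=0x72
body[0] mov  r0, #0xc4 → r0=0xc4
body[1] mov  r1, #0xba → r1=0xba
body[2] add  r4, r3, r4 → r4=0xe4
body[3] add  r0, r2, r2 → r0=0xea
epilogue: pop r1=0xce, sp=0x73
epilogue: pop r0=0x07, sp=0x74
r0 is callee-saved → restored

REG = 0x07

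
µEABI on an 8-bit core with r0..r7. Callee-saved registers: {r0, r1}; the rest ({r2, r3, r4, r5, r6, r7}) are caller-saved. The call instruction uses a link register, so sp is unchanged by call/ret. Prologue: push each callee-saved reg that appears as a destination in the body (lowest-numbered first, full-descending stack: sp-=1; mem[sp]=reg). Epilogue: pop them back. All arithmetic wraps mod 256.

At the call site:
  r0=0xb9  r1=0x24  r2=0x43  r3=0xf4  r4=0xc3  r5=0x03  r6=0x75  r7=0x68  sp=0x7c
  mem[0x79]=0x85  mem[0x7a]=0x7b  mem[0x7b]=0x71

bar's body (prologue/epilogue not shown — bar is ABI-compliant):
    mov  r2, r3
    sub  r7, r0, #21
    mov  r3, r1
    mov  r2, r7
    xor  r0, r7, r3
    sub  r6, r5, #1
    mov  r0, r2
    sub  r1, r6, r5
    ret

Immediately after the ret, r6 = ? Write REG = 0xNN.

REG = 0x02

prologue: push r0 -> mem[0x7b]=0xb9, sp=0x7b
prologue: push r1 -> mem[0x7a]=0x24, sp=0x7a
body[0] mov  r2, r3 -> r2=0xf4
body[1] sub  r7, r0, #21 -> r7=0xa4
body[2] mov  r3, r1 -> r3=0x24
body[3] mov  r2, r7 -> r2=0xa4
body[4] xor  r0, r7, r3 -> r0=0x80
body[5] sub  r6, r5, #1 -> r6=0x02
body[6] mov  r0, r2 -> r0=0xa4
body[7] sub  r1, r6, r5 -> r1=0xff
epilogue: pop r1=0x24, sp=0x7b
epilogue: pop r0=0xb9, sp=0x7c
r6 is caller-saved -> body value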